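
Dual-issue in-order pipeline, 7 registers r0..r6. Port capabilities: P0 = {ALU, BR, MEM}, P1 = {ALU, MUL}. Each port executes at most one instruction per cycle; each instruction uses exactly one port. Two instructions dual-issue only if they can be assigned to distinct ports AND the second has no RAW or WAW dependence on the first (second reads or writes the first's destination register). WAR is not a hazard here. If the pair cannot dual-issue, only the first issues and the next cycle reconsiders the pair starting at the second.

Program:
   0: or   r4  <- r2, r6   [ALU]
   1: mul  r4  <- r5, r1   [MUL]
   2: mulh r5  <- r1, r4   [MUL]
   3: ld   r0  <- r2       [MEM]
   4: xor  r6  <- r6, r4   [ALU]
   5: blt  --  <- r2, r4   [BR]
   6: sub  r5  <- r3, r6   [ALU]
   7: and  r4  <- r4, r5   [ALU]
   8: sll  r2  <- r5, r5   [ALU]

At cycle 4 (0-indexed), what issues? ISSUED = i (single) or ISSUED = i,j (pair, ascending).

ISSUED = 6

t=0 i0:or ; WAW r4
t=1 i1:mul ; no-port MUL/MUL
t=2 i2&i3:mulh;ld ; dual
t=3 i4&i5:xor;blt ; dual
t=4 i6:sub ; RAW r5
t=5 i7&i8:and;sll ; dual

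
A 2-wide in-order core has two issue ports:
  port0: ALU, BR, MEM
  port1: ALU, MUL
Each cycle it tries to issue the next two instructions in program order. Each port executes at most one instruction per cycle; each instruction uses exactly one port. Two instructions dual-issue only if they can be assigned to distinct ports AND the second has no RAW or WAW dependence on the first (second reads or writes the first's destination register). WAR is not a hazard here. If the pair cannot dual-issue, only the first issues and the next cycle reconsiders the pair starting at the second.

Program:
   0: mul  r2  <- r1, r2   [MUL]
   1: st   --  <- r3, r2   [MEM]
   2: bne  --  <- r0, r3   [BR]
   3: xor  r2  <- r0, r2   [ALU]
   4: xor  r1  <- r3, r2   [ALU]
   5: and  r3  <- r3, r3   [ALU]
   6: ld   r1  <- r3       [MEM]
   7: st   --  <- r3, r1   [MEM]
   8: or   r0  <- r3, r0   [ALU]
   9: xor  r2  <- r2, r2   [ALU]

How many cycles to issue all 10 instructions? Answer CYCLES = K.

#0 head=0: mul.MUL i0 RAW r2
#1 head=1: st.MEM i1 no-port MEM/BR
#2 head=2: bne.BR/xor.ALU i2,i3 dual
#3 head=4: xor.ALU/and.ALU i4,i5 dual
#4 head=6: ld.MEM i6 no-port MEM/MEM
#5 head=7: st.MEM/or.ALU i7,i8 dual
#6 head=9: xor.ALU i9 tail

CYCLES = 7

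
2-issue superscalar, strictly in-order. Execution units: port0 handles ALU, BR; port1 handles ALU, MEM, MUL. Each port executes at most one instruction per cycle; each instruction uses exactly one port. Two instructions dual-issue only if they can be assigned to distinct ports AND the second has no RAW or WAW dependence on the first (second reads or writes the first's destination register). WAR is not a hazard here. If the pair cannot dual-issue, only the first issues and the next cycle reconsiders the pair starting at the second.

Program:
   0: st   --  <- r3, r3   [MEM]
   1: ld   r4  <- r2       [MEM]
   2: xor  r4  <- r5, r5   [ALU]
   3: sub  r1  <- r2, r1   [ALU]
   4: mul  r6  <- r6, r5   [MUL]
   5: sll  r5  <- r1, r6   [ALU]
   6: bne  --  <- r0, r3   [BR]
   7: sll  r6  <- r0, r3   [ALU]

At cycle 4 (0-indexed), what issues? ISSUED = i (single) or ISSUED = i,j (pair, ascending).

  cy0 -> i0 (st) no-port MEM/MEM
  cy1 -> i1 (ld) WAW r4
  cy2 -> i2&i3 (xor+sub) 2-wide
  cy3 -> i4 (mul) RAW r6
  cy4 -> i5&i6 (sll+bne) 2-wide
  cy5 -> i7 (sll) tail

ISSUED = 5,6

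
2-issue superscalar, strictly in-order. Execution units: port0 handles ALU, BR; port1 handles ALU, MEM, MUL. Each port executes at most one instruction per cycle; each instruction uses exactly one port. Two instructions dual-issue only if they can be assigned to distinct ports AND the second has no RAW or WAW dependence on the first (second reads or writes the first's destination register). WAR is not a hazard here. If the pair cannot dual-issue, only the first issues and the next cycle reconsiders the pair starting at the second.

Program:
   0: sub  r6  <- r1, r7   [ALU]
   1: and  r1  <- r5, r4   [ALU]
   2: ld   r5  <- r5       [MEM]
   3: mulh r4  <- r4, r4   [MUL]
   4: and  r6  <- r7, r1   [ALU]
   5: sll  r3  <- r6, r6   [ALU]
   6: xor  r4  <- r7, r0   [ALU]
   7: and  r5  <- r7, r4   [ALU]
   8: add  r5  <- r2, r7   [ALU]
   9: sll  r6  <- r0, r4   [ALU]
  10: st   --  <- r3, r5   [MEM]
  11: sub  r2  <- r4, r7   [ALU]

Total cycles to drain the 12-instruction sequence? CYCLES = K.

CYCLES = 7

c0: i0/i1 sub.ALU and.ALU  dual
c1: i2 ld.MEM  no-port MEM/MUL
c2: i3/i4 mulh.MUL and.ALU  dual
c3: i5/i6 sll.ALU xor.ALU  dual
c4: i7 and.ALU  WAW r5
c5: i8/i9 add.ALU sll.ALU  dual
c6: i10/i11 st.MEM sub.ALU  dual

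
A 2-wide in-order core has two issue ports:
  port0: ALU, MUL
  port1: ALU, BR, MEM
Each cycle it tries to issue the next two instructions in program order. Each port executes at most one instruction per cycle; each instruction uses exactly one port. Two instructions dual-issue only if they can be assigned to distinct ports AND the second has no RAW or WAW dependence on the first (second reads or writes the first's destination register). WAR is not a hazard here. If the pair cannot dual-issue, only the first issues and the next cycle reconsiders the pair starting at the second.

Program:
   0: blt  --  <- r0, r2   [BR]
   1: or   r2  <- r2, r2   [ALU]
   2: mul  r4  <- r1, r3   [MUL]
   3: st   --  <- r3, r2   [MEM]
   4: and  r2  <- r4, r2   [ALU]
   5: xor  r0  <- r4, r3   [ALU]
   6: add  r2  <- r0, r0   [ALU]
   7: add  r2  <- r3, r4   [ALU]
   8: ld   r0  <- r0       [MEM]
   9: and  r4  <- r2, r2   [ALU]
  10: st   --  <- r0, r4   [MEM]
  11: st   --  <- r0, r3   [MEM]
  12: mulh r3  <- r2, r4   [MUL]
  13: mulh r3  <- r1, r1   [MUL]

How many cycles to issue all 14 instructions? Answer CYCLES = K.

CYCLES = 9

t=0 i0&i1:blt/or ; pair
t=1 i2&i3:mul/st ; pair
t=2 i4&i5:and/xor ; pair
t=3 i6:add ; WAW r2
t=4 i7&i8:add/ld ; pair
t=5 i9:and ; RAW r4
t=6 i10:st ; no-port MEM/MEM
t=7 i11&i12:st/mulh ; pair
t=8 i13:mulh ; tail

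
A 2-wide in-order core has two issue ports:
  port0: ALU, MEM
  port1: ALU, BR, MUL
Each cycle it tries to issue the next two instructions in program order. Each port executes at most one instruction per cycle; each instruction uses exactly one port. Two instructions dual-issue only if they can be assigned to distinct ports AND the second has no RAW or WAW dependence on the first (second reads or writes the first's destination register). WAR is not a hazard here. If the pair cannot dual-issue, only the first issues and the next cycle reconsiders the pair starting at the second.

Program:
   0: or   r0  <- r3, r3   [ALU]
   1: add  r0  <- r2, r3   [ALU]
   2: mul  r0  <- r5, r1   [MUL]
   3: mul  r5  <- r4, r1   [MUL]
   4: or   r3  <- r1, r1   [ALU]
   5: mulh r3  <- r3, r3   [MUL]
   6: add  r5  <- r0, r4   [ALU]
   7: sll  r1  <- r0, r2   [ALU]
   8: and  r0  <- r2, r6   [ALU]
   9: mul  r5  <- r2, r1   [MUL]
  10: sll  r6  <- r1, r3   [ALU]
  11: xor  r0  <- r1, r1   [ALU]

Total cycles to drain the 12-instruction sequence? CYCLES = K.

CYCLES = 8

t=0 i0:or ; WAW r0
t=1 i1:add ; WAW r0
t=2 i2:mul ; no-port MUL/MUL
t=3 i3,i4:mul/or ; pair
t=4 i5,i6:mulh/add ; pair
t=5 i7,i8:sll/and ; pair
t=6 i9,i10:mul/sll ; pair
t=7 i11:xor ; tail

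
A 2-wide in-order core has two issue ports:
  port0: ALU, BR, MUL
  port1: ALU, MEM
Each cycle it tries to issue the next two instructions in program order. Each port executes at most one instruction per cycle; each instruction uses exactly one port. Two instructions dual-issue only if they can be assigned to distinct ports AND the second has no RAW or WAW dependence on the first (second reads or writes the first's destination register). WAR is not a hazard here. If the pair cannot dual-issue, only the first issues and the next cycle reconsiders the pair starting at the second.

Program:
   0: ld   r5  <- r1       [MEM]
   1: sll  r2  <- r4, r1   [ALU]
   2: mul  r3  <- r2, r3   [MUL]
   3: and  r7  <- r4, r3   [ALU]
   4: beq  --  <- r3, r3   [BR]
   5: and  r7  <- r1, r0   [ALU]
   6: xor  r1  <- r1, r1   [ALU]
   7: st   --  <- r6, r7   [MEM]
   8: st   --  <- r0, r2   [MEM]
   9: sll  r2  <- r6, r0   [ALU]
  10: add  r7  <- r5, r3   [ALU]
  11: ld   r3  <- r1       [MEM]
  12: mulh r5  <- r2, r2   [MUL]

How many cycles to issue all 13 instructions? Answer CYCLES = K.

CYCLES = 8

0. ld.MEM/sll.ALU @i0&i1  | 2-wide
1. mul.MUL @i2  | RAW r3
2. and.ALU/beq.BR @i3&i4  | 2-wide
3. and.ALU/xor.ALU @i5&i6  | 2-wide
4. st.MEM @i7  | no-port MEM/MEM
5. st.MEM/sll.ALU @i8&i9  | 2-wide
6. add.ALU/ld.MEM @i10&i11  | 2-wide
7. mulh.MUL @i12  | tail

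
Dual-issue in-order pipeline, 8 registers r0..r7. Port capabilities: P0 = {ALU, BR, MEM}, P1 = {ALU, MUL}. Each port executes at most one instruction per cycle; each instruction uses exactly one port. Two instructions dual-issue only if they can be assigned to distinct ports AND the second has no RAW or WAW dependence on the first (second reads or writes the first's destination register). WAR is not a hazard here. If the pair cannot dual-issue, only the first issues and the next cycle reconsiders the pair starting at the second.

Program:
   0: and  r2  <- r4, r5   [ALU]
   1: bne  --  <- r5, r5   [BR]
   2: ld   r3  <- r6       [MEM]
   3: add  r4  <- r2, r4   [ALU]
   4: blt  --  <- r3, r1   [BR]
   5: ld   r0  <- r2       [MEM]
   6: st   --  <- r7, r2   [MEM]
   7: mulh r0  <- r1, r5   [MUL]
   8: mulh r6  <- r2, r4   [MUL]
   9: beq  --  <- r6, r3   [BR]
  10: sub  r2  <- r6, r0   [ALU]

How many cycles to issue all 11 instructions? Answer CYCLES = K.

CYCLES = 7

  cy0 -> i0,i1 (and+bne) 2-wide
  cy1 -> i2,i3 (ld+add) 2-wide
  cy2 -> i4 (blt) no-port BR/MEM
  cy3 -> i5 (ld) no-port MEM/MEM
  cy4 -> i6,i7 (st+mulh) 2-wide
  cy5 -> i8 (mulh) RAW r6
  cy6 -> i9,i10 (beq+sub) 2-wide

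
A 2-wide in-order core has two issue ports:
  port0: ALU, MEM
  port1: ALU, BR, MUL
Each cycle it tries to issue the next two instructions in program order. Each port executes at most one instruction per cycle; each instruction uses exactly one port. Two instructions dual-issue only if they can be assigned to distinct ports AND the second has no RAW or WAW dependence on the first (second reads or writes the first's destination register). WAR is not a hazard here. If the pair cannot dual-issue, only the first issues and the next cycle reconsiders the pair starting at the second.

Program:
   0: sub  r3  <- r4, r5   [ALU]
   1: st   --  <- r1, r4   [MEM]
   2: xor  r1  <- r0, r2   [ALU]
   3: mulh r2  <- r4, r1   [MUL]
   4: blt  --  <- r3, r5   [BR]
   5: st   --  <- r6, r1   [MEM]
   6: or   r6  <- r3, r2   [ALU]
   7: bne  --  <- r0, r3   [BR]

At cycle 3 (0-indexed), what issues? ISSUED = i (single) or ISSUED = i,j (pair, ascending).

ISSUED = 4,5

c0: i0/i1 sub st  pair
c1: i2 xor  RAW r1
c2: i3 mulh  no-port MUL/BR
c3: i4/i5 blt st  pair
c4: i6/i7 or bne  pair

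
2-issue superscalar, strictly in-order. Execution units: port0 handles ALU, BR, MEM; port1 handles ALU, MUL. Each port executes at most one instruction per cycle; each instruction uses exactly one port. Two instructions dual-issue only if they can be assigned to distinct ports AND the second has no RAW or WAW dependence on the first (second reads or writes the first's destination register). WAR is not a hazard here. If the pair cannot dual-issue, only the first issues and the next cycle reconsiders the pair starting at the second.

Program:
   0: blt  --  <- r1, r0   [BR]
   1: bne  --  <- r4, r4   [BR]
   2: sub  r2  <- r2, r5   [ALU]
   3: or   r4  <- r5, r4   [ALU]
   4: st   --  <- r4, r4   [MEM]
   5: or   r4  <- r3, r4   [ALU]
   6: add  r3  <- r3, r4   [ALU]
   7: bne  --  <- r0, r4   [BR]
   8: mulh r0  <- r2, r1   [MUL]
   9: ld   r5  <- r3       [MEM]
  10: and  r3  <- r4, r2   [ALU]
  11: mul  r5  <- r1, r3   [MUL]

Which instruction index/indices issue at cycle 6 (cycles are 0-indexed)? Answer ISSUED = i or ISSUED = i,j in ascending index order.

t=0 i0:blt.BR ; no-port BR/BR
t=1 i1,i2:bne.BR/sub.ALU ; dual
t=2 i3:or.ALU ; RAW r4
t=3 i4,i5:st.MEM/or.ALU ; dual
t=4 i6,i7:add.ALU/bne.BR ; dual
t=5 i8,i9:mulh.MUL/ld.MEM ; dual
t=6 i10:and.ALU ; RAW r3
t=7 i11:mul.MUL ; tail

ISSUED = 10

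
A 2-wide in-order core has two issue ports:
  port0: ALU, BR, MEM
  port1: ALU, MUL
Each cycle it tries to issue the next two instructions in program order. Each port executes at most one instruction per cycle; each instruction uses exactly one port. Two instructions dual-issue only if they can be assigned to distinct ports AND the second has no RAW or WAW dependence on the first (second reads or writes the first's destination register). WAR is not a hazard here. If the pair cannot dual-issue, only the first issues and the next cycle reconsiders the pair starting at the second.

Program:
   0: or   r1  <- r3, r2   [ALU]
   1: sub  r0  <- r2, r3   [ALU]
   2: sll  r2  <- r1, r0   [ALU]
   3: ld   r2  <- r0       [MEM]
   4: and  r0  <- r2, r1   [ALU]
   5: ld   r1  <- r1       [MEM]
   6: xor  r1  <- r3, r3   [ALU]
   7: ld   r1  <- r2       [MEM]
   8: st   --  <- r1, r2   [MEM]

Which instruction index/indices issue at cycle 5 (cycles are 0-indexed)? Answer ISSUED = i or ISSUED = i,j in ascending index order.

  cy0 -> i0/i1 (or+sub) dual
  cy1 -> i2 (sll) WAW r2
  cy2 -> i3 (ld) RAW r2
  cy3 -> i4/i5 (and+ld) dual
  cy4 -> i6 (xor) WAW r1
  cy5 -> i7 (ld) no-port MEM/MEM
  cy6 -> i8 (st) tail

ISSUED = 7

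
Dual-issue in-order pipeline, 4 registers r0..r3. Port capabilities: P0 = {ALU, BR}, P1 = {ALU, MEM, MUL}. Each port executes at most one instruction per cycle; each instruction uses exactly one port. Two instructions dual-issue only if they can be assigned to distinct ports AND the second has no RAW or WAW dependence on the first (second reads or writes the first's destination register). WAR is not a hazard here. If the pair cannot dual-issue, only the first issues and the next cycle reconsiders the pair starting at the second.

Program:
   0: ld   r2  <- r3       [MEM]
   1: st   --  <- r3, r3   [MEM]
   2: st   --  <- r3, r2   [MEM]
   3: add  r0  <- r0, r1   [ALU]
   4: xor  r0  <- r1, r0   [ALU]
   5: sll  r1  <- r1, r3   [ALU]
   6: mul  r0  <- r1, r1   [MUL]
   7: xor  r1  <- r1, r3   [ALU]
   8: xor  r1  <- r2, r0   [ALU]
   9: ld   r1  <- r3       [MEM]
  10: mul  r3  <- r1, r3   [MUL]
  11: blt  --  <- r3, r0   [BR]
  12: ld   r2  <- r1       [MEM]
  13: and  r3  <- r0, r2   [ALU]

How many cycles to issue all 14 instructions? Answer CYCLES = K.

CYCLES = 10

0. ld.MEM @i0  | no-port MEM/MEM
1. st.MEM @i1  | no-port MEM/MEM
2. st.MEM;add.ALU @i2&i3  | dual
3. xor.ALU;sll.ALU @i4&i5  | dual
4. mul.MUL;xor.ALU @i6&i7  | dual
5. xor.ALU @i8  | WAW r1
6. ld.MEM @i9  | no-port MEM/MUL
7. mul.MUL @i10  | RAW r3
8. blt.BR;ld.MEM @i11&i12  | dual
9. and.ALU @i13  | tail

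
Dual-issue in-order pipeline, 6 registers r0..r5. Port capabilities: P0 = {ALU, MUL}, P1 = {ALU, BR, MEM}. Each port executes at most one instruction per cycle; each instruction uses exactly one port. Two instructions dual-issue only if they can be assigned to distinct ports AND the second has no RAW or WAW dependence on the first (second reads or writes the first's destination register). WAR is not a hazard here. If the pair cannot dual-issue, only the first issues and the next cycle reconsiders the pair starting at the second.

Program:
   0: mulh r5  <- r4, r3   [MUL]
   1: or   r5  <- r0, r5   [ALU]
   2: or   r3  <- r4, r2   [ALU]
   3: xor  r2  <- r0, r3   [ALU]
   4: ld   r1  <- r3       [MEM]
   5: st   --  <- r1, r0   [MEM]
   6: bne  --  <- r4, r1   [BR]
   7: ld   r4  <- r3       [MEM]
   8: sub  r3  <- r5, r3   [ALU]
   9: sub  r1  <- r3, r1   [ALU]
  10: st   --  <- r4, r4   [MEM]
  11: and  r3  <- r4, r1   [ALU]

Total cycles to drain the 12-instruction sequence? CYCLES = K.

[0] i0  mulh.MUL  -- RAW+WAW r5
[1] i1+i2  or.ALU/or.ALU  -- pair
[2] i3+i4  xor.ALU/ld.MEM  -- pair
[3] i5  st.MEM  -- no-port MEM/BR
[4] i6  bne.BR  -- no-port BR/MEM
[5] i7+i8  ld.MEM/sub.ALU  -- pair
[6] i9+i10  sub.ALU/st.MEM  -- pair
[7] i11  and.ALU  -- tail

CYCLES = 8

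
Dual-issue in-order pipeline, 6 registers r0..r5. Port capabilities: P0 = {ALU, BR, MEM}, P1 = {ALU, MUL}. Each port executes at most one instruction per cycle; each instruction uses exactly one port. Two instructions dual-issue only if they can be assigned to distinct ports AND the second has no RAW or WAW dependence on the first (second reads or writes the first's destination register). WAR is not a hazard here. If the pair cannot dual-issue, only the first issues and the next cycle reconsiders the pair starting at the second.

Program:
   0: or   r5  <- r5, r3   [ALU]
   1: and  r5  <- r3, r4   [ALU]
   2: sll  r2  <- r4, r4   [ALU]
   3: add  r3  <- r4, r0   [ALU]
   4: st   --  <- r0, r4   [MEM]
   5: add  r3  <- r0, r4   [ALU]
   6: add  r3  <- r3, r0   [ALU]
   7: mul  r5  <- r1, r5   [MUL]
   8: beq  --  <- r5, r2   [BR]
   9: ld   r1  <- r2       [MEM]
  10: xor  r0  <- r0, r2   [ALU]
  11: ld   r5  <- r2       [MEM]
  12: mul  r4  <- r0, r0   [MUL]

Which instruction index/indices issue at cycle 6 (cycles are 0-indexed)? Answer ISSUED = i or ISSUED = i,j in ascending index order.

  cy0 -> i0 (or.ALU) WAW r5
  cy1 -> i1+i2 (and.ALU;sll.ALU) pair
  cy2 -> i3+i4 (add.ALU;st.MEM) pair
  cy3 -> i5 (add.ALU) RAW+WAW r3
  cy4 -> i6+i7 (add.ALU;mul.MUL) pair
  cy5 -> i8 (beq.BR) no-port BR/MEM
  cy6 -> i9+i10 (ld.MEM;xor.ALU) pair
  cy7 -> i11+i12 (ld.MEM;mul.MUL) pair

ISSUED = 9,10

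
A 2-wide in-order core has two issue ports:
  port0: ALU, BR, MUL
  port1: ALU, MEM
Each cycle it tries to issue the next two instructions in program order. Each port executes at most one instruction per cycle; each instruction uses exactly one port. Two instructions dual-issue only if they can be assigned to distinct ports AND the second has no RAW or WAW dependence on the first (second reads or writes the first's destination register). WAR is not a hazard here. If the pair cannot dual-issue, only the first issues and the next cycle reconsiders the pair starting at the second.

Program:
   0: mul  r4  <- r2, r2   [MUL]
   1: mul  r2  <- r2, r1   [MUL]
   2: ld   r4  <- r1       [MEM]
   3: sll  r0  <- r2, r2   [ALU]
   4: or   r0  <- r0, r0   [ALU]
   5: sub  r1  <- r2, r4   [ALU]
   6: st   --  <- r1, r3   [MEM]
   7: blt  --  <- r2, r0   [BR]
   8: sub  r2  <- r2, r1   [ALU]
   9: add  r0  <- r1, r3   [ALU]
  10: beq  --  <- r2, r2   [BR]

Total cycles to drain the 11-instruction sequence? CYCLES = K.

t=0 i0:mul ; no-port MUL/MUL
t=1 i1+i2:mul+ld ; 2-wide
t=2 i3:sll ; RAW+WAW r0
t=3 i4+i5:or+sub ; 2-wide
t=4 i6+i7:st+blt ; 2-wide
t=5 i8+i9:sub+add ; 2-wide
t=6 i10:beq ; tail

CYCLES = 7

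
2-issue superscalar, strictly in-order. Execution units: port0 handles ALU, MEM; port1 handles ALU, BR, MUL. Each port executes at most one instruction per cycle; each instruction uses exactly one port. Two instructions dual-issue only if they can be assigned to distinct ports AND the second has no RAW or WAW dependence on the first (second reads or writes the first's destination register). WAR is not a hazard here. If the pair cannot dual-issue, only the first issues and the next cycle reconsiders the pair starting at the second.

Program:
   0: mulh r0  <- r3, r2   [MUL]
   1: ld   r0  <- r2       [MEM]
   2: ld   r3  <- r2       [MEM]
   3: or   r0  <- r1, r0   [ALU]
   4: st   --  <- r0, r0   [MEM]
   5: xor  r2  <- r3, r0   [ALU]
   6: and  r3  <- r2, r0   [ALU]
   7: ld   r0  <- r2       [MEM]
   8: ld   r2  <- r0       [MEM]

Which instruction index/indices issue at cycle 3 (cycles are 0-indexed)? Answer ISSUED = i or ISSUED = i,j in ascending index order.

#0 head=0: mulh i0 WAW r0
#1 head=1: ld i1 no-port MEM/MEM
#2 head=2: ld/or i2+i3 2-wide
#3 head=4: st/xor i4+i5 2-wide
#4 head=6: and/ld i6+i7 2-wide
#5 head=8: ld i8 tail

ISSUED = 4,5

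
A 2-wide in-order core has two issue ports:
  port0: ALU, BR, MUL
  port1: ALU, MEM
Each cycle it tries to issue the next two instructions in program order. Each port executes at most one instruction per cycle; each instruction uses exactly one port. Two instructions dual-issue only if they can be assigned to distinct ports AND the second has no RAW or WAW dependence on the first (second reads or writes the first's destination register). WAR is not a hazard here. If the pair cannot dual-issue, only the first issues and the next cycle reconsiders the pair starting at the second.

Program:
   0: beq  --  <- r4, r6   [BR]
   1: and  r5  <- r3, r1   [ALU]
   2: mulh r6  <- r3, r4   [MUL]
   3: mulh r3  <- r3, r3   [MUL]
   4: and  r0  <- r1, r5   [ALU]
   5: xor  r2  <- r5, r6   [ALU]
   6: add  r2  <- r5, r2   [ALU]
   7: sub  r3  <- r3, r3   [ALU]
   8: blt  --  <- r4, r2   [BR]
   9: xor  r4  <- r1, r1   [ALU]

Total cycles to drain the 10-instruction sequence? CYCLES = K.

CYCLES = 6

#0 head=0: beq;and i0&i1 dual
#1 head=2: mulh i2 no-port MUL/MUL
#2 head=3: mulh;and i3&i4 dual
#3 head=5: xor i5 RAW+WAW r2
#4 head=6: add;sub i6&i7 dual
#5 head=8: blt;xor i8&i9 dual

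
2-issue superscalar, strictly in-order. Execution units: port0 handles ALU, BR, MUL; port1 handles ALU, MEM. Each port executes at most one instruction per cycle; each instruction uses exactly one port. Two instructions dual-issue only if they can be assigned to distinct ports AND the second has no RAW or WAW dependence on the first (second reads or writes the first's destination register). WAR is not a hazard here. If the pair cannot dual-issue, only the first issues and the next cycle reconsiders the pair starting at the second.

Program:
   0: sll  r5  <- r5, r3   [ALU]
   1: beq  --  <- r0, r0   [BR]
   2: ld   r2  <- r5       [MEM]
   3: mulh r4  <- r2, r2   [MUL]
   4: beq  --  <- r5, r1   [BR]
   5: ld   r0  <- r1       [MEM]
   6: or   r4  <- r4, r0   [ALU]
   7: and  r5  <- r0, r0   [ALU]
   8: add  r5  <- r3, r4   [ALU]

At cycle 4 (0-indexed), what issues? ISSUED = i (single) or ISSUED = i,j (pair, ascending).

c0: i0/i1 sll beq  pair
c1: i2 ld  RAW r2
c2: i3 mulh  no-port MUL/BR
c3: i4/i5 beq ld  pair
c4: i6/i7 or and  pair
c5: i8 add  tail

ISSUED = 6,7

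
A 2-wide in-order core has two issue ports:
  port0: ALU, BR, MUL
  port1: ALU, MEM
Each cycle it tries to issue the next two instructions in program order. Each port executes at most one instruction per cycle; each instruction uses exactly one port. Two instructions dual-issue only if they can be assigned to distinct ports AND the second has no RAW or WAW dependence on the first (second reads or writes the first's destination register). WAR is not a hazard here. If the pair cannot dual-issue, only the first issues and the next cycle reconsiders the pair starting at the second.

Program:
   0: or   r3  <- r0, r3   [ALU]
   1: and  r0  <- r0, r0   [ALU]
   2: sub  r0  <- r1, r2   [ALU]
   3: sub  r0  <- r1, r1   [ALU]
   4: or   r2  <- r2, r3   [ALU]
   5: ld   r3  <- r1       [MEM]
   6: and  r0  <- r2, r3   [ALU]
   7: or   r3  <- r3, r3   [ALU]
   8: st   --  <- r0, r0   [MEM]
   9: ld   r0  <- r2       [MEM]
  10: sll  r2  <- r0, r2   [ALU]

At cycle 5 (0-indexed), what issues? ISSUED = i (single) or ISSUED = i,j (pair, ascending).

ISSUED = 8

#0 head=0: or/and i0,i1 2-wide
#1 head=2: sub i2 WAW r0
#2 head=3: sub/or i3,i4 2-wide
#3 head=5: ld i5 RAW r3
#4 head=6: and/or i6,i7 2-wide
#5 head=8: st i8 no-port MEM/MEM
#6 head=9: ld i9 RAW r0
#7 head=10: sll i10 tail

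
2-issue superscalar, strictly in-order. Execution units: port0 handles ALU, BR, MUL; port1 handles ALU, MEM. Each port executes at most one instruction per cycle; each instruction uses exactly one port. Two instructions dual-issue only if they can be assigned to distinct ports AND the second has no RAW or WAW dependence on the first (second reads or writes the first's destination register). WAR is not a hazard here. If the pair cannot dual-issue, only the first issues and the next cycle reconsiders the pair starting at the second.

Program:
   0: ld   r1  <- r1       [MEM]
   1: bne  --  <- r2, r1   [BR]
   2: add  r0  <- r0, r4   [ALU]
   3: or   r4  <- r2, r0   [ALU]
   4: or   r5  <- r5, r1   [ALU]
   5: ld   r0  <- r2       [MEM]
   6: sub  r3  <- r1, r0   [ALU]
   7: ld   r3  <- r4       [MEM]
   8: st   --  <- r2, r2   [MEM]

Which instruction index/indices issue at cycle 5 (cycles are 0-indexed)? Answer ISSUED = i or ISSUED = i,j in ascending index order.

0. ld.MEM @i0  | RAW r1
1. bne.BR add.ALU @i1+i2  | pair
2. or.ALU or.ALU @i3+i4  | pair
3. ld.MEM @i5  | RAW r0
4. sub.ALU @i6  | WAW r3
5. ld.MEM @i7  | no-port MEM/MEM
6. st.MEM @i8  | tail

ISSUED = 7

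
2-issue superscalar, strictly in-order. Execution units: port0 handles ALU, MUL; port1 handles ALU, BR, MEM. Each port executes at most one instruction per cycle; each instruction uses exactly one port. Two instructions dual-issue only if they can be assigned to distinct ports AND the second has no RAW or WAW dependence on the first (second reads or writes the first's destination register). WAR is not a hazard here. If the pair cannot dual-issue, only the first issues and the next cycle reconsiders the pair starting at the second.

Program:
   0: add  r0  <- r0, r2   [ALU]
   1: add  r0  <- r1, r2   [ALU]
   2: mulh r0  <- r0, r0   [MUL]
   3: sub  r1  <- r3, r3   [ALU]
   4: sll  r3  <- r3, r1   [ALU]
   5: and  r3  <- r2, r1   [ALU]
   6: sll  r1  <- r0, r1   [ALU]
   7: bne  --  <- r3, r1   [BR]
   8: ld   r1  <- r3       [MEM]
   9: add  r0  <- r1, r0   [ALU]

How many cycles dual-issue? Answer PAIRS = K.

0. add @i0  | WAW r0
1. add @i1  | RAW+WAW r0
2. mulh/sub @i2+i3  | pair
3. sll @i4  | WAW r3
4. and/sll @i5+i6  | pair
5. bne @i7  | no-port BR/MEM
6. ld @i8  | RAW r1
7. add @i9  | tail

PAIRS = 2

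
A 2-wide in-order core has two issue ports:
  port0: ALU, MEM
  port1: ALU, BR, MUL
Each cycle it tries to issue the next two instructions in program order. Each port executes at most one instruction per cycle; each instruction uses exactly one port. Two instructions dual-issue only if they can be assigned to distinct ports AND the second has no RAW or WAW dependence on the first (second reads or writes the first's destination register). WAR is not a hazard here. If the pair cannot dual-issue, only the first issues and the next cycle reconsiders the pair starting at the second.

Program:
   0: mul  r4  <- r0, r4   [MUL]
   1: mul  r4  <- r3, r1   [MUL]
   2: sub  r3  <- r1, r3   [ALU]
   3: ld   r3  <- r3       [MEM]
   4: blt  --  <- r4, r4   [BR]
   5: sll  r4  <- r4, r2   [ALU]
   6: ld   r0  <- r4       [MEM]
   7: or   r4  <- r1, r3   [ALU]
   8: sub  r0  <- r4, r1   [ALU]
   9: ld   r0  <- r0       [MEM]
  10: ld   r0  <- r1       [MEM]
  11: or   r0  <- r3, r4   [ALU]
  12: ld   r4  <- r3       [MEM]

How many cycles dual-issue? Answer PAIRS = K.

PAIRS = 4

c0: i0 mul  no-port MUL/MUL
c1: i1&i2 mul+sub  2-wide
c2: i3&i4 ld+blt  2-wide
c3: i5 sll  RAW r4
c4: i6&i7 ld+or  2-wide
c5: i8 sub  RAW+WAW r0
c6: i9 ld  no-port MEM/MEM
c7: i10 ld  WAW r0
c8: i11&i12 or+ld  2-wide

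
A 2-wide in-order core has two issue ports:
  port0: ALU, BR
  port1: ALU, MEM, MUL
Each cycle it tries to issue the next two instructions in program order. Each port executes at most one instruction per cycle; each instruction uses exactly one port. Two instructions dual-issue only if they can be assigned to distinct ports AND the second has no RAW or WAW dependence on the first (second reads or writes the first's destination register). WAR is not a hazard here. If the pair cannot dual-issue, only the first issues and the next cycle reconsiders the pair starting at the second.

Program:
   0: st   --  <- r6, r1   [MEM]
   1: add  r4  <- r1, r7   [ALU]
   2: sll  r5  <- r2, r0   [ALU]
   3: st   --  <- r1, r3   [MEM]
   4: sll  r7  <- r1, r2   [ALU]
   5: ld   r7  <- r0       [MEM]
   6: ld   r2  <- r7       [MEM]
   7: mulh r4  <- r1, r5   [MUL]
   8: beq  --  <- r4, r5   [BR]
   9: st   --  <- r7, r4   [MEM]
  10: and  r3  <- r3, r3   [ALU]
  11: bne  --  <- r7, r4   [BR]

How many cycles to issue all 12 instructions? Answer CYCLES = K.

#0 head=0: st+add i0+i1 dual
#1 head=2: sll+st i2+i3 dual
#2 head=4: sll i4 WAW r7
#3 head=5: ld i5 no-port MEM/MEM
#4 head=6: ld i6 no-port MEM/MUL
#5 head=7: mulh i7 RAW r4
#6 head=8: beq+st i8+i9 dual
#7 head=10: and+bne i10+i11 dual

CYCLES = 8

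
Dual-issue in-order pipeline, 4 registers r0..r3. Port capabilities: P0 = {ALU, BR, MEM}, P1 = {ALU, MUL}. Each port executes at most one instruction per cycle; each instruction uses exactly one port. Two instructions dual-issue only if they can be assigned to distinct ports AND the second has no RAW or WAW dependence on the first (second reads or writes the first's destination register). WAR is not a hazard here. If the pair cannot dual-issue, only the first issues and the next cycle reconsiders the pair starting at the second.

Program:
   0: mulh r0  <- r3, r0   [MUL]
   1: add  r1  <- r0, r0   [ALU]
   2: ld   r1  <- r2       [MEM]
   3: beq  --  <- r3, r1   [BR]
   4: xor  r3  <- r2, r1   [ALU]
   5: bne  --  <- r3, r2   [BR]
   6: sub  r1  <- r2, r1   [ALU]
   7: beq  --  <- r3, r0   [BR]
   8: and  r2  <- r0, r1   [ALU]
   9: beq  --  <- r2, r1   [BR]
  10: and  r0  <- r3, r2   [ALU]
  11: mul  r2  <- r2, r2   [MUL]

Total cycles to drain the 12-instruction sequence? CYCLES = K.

CYCLES = 8

  cy0 -> i0 (mulh.MUL) RAW r0
  cy1 -> i1 (add.ALU) WAW r1
  cy2 -> i2 (ld.MEM) no-port MEM/BR
  cy3 -> i3,i4 (beq.BR+xor.ALU) dual
  cy4 -> i5,i6 (bne.BR+sub.ALU) dual
  cy5 -> i7,i8 (beq.BR+and.ALU) dual
  cy6 -> i9,i10 (beq.BR+and.ALU) dual
  cy7 -> i11 (mul.MUL) tail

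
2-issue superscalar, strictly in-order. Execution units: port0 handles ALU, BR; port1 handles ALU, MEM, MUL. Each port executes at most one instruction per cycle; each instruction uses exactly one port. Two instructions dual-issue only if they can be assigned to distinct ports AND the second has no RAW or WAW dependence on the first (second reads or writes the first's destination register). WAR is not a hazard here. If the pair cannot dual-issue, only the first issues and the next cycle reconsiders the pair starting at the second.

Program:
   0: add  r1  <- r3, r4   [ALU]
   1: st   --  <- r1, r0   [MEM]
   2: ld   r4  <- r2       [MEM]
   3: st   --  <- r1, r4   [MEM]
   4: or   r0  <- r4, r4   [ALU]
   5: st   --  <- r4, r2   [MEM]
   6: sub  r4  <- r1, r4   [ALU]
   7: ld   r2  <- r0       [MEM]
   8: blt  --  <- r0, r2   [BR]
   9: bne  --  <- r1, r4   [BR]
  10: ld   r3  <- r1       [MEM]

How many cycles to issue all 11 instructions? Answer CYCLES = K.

CYCLES = 8

[0] i0  add  -- RAW r1
[1] i1  st  -- no-port MEM/MEM
[2] i2  ld  -- no-port MEM/MEM
[3] i3+i4  st+or  -- dual
[4] i5+i6  st+sub  -- dual
[5] i7  ld  -- RAW r2
[6] i8  blt  -- no-port BR/BR
[7] i9+i10  bne+ld  -- dual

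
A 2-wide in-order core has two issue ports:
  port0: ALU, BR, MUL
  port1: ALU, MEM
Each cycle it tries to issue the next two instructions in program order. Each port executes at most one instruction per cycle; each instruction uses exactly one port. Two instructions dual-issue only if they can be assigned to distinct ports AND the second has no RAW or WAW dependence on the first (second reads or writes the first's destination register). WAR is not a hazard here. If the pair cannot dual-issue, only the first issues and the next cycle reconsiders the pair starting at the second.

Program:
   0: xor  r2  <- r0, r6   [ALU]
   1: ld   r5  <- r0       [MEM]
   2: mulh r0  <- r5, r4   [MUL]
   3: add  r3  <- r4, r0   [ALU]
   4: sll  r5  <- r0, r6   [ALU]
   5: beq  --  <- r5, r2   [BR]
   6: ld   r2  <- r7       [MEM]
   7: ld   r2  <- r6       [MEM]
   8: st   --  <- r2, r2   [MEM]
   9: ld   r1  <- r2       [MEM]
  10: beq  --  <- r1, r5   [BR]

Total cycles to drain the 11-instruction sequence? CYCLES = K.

CYCLES = 8

c0: i0+i1 xor/ld  pair
c1: i2 mulh  RAW r0
c2: i3+i4 add/sll  pair
c3: i5+i6 beq/ld  pair
c4: i7 ld  no-port MEM/MEM
c5: i8 st  no-port MEM/MEM
c6: i9 ld  RAW r1
c7: i10 beq  tail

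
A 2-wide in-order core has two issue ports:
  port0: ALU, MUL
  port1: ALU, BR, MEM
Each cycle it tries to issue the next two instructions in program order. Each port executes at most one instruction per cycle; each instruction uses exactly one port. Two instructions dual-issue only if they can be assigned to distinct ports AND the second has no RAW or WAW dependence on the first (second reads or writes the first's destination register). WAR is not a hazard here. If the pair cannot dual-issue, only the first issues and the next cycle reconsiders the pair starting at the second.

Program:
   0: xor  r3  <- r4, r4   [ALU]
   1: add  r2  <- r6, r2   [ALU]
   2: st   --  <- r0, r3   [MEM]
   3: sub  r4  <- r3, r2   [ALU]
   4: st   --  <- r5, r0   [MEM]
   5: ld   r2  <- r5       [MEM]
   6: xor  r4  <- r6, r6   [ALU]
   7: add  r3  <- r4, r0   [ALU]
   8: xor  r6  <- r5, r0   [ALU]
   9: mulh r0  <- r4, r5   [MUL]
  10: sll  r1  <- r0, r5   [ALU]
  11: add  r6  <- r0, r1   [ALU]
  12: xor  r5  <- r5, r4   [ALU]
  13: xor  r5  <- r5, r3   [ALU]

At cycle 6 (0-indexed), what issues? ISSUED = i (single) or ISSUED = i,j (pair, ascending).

0. xor+add @i0+i1  | pair
1. st+sub @i2+i3  | pair
2. st @i4  | no-port MEM/MEM
3. ld+xor @i5+i6  | pair
4. add+xor @i7+i8  | pair
5. mulh @i9  | RAW r0
6. sll @i10  | RAW r1
7. add+xor @i11+i12  | pair
8. xor @i13  | tail

ISSUED = 10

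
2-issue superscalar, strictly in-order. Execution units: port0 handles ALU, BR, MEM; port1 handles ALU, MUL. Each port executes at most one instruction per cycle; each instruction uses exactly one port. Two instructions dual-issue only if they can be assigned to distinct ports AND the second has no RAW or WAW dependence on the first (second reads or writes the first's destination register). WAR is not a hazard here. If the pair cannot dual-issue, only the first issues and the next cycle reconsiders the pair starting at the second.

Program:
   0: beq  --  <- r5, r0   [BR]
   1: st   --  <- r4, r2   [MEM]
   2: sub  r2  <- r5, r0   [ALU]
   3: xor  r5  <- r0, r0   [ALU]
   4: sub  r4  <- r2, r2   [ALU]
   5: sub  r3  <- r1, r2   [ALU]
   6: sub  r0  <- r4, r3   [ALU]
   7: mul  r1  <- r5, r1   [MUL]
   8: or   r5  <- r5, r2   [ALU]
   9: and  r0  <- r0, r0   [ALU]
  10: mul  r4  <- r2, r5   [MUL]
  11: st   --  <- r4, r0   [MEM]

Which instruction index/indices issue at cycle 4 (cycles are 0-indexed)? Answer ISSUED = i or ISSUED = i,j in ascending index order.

ISSUED = 6,7

0. beq @i0  | no-port BR/MEM
1. st sub @i1&i2  | 2-wide
2. xor sub @i3&i4  | 2-wide
3. sub @i5  | RAW r3
4. sub mul @i6&i7  | 2-wide
5. or and @i8&i9  | 2-wide
6. mul @i10  | RAW r4
7. st @i11  | tail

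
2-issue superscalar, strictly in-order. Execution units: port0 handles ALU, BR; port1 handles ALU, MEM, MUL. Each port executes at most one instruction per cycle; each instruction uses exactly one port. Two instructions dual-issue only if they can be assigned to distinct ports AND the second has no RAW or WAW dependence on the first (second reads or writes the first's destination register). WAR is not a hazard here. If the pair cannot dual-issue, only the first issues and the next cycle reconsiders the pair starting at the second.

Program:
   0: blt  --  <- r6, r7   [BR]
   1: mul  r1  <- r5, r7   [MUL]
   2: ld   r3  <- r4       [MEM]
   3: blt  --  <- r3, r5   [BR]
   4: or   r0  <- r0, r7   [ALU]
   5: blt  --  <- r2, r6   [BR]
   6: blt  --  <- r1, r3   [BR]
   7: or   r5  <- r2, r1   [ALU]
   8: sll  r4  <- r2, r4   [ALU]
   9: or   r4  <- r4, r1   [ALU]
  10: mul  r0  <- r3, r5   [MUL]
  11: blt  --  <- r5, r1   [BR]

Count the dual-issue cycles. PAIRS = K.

PAIRS = 4

  cy0 -> i0+i1 (blt+mul) 2-wide
  cy1 -> i2 (ld) RAW r3
  cy2 -> i3+i4 (blt+or) 2-wide
  cy3 -> i5 (blt) no-port BR/BR
  cy4 -> i6+i7 (blt+or) 2-wide
  cy5 -> i8 (sll) RAW+WAW r4
  cy6 -> i9+i10 (or+mul) 2-wide
  cy7 -> i11 (blt) tail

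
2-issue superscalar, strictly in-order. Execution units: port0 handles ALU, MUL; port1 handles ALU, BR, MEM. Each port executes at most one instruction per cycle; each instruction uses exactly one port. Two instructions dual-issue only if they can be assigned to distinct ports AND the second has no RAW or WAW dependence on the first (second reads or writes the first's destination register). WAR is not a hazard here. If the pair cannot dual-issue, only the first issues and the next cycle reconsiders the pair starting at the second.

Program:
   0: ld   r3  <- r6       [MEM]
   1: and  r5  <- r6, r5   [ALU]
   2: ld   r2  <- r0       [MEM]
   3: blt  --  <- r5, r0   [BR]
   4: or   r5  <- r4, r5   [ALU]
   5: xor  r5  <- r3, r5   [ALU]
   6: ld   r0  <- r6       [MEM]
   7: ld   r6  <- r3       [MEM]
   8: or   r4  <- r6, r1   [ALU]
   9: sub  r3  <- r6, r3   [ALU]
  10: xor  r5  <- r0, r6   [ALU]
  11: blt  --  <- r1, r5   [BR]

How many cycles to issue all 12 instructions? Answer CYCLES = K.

CYCLES = 8

  cy0 -> i0/i1 (ld.MEM;and.ALU) dual
  cy1 -> i2 (ld.MEM) no-port MEM/BR
  cy2 -> i3/i4 (blt.BR;or.ALU) dual
  cy3 -> i5/i6 (xor.ALU;ld.MEM) dual
  cy4 -> i7 (ld.MEM) RAW r6
  cy5 -> i8/i9 (or.ALU;sub.ALU) dual
  cy6 -> i10 (xor.ALU) RAW r5
  cy7 -> i11 (blt.BR) tail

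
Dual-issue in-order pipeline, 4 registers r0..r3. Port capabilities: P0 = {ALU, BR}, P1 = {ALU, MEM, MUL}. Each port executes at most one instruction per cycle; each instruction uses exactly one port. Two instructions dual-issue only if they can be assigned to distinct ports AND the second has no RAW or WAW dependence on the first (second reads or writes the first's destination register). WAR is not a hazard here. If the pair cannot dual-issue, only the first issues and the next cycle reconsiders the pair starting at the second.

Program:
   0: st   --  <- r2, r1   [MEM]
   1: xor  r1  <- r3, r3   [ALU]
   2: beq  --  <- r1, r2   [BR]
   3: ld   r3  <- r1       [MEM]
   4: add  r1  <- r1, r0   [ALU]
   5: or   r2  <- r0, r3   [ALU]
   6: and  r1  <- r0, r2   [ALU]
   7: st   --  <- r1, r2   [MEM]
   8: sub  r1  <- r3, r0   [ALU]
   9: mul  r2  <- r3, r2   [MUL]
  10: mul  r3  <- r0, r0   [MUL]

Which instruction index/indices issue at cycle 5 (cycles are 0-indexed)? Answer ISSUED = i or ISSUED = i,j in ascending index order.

ISSUED = 9

t=0 i0+i1:st xor ; dual
t=1 i2+i3:beq ld ; dual
t=2 i4+i5:add or ; dual
t=3 i6:and ; RAW r1
t=4 i7+i8:st sub ; dual
t=5 i9:mul ; no-port MUL/MUL
t=6 i10:mul ; tail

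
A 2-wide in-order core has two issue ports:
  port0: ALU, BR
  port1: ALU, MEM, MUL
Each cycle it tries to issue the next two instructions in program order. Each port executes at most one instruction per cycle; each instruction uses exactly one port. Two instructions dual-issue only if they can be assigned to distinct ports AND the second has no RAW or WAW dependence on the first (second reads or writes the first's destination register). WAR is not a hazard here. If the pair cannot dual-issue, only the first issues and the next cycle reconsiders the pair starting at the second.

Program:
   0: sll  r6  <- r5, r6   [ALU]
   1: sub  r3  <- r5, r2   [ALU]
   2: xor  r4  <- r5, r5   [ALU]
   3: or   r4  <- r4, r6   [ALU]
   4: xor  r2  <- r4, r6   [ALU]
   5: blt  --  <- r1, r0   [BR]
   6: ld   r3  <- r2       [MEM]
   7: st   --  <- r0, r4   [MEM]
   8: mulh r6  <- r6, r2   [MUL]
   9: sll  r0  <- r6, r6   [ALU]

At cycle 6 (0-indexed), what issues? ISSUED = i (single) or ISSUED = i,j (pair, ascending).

ISSUED = 8

0. sll sub @i0/i1  | 2-wide
1. xor @i2  | RAW+WAW r4
2. or @i3  | RAW r4
3. xor blt @i4/i5  | 2-wide
4. ld @i6  | no-port MEM/MEM
5. st @i7  | no-port MEM/MUL
6. mulh @i8  | RAW r6
7. sll @i9  | tail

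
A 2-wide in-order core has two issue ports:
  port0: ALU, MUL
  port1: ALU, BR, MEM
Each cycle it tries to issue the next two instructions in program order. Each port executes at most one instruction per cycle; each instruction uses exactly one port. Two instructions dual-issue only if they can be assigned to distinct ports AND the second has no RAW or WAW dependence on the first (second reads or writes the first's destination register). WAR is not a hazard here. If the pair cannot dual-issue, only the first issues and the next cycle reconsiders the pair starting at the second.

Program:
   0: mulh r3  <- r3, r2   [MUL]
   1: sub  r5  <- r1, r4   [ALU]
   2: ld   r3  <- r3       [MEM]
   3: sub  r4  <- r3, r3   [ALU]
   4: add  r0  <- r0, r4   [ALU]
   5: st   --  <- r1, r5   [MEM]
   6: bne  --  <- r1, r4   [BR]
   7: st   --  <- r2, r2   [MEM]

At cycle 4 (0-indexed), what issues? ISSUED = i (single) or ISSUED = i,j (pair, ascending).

ISSUED = 6

c0: i0,i1 mulh sub  2-wide
c1: i2 ld  RAW r3
c2: i3 sub  RAW r4
c3: i4,i5 add st  2-wide
c4: i6 bne  no-port BR/MEM
c5: i7 st  tail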